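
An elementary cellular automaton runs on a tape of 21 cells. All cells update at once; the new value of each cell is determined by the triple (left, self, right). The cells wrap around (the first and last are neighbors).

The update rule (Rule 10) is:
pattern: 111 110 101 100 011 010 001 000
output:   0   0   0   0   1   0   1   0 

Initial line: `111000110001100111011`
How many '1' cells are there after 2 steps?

7

step 1: 000001100011001100010
step 2: 000011000110011000100
count of 1: 7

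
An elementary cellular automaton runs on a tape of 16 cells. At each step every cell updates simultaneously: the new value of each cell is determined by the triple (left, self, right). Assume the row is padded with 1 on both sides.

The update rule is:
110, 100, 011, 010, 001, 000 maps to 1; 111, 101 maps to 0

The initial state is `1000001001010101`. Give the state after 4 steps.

step 1: 1111111111010101
step 2: 0000000001010101
step 3: 1111111111010101  (repeats step 1; period 2)
step 4: 0000000001010101

0000000001010101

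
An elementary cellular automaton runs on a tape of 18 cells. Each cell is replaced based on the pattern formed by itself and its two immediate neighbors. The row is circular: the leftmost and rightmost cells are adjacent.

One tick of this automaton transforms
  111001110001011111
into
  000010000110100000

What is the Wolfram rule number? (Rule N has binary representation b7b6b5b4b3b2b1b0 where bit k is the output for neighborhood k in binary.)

35

position 0: 111 → 0  (bit 7 = 0)
position 2: 110 → 0  (bit 6 = 0)
position 12: 101 → 1  (bit 5 = 1)
position 3: 100 → 0  (bit 4 = 0)
position 5: 011 → 0  (bit 3 = 0)
position 11: 010 → 0  (bit 2 = 0)
position 4: 001 → 1  (bit 1 = 1)
position 9: 000 → 1  (bit 0 = 1)
bits b7..b0 = 00100011 = 35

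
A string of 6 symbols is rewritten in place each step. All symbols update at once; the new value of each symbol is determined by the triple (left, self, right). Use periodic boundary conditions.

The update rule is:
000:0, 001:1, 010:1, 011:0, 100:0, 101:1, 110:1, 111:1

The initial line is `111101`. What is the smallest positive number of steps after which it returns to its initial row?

6

step 1: 111110
step 2: 011111
step 3: 101111
step 4: 110111
step 5: 111011
step 6: 111101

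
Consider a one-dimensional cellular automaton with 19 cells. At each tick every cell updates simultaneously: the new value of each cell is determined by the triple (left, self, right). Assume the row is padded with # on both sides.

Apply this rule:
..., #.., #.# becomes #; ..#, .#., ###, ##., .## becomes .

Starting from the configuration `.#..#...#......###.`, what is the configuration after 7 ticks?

#.#.#.#####....#..#

#.#..##..#####....#
.#.#...#......###..
#.#.##..#####....#.
.#.#..#......###..#
#.#.#..#####....#..
.#.#.#......###..#.
#.#.#.#####....#..#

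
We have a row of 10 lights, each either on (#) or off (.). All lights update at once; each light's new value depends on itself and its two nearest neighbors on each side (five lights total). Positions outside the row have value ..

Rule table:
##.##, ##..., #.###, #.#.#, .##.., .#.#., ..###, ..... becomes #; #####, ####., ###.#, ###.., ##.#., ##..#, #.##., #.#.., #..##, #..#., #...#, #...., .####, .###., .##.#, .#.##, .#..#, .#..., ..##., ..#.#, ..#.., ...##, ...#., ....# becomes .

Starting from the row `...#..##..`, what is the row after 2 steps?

...##...##

step 1: #......##.
step 2: ...##...##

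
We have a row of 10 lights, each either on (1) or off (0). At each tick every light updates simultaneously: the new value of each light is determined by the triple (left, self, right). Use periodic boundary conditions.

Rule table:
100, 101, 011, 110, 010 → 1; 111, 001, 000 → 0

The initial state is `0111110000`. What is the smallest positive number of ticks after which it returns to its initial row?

25

tick 1: 0100011000
tick 2: 0110011100
tick 3: 0111010110
tick 4: 0101111111
tick 5: 1111000001
tick 6: 0001100001
tick 7: 1001110001
tick 8: 1101011001
tick 9: 0111111101
tick 10: 1100000111
tick 11: 0110000100
tick 12: 0111000110
tick 13: 0101100111
tick 14: 1111110101
tick 15: 0000011111
tick 16: 1000010001
tick 17: 1100011001
tick 18: 0110011101
tick 19: 1111010111
tick 20: 0001111100
tick 21: 0001000110
tick 22: 0001100111
tick 23: 1001110101
tick 24: 1101011111
tick 25: 0111110000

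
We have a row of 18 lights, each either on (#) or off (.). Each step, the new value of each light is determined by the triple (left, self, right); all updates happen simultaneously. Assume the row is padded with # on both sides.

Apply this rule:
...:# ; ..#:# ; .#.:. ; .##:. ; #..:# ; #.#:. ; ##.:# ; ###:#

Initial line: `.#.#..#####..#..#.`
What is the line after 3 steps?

####..##.######.##

....##.######.##..
####.#..#####..###
####..##.######.##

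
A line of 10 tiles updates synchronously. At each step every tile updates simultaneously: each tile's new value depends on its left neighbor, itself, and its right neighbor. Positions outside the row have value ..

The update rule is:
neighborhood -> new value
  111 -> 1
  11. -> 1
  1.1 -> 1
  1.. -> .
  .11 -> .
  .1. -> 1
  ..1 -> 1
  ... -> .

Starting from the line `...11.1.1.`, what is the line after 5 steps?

.11.111.1.

step 1: ..1.11111.
step 2: .111.1111.
step 3: 1.111.111.
step 4: 11.111.11.
step 5: .11.111.1.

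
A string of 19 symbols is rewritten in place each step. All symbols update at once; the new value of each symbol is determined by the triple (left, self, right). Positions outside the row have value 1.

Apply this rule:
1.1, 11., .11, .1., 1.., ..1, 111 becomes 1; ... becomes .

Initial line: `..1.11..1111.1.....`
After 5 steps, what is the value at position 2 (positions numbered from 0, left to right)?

1

111111111111111...1
1111111111111111.11
1111111111111111111
1111111111111111111  (fixed point — unchanged through step 5)
position 2 holds 1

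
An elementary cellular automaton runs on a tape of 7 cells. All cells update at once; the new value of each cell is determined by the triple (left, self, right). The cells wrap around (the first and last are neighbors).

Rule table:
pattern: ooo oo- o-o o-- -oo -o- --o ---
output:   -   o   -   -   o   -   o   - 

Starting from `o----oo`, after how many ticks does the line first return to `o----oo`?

tick 1: o---oo-
tick 2: ---ooo-
tick 3: --oo-o-
tick 4: -ooo---
tick 5: oo-o---
tick 6: oo----o
tick 7: -o---oo
tick 8: ----ooo
tick 9: ---oo-o
tick 10: --ooo--
tick 11: -oo-o--
tick 12: ooo----
tick 13: o-o---o
tick 14: o----oo

14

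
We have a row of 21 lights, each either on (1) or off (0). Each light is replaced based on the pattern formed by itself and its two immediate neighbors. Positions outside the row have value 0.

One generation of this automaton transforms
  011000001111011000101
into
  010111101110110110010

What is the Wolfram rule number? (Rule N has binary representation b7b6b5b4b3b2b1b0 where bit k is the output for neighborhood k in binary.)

position 9: 111 → 1  (bit 7 = 1)
position 2: 110 → 0  (bit 6 = 0)
position 12: 101 → 1  (bit 5 = 1)
position 3: 100 → 1  (bit 4 = 1)
position 1: 011 → 1  (bit 3 = 1)
position 18: 010 → 0  (bit 2 = 0)
position 0: 001 → 0  (bit 1 = 0)
position 4: 000 → 1  (bit 0 = 1)
bits b7..b0 = 10111001 = 185

185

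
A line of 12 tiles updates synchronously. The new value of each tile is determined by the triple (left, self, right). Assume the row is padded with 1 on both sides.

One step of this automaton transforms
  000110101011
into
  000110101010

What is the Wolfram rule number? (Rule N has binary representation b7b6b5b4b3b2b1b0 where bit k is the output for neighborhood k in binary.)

76

position 11: 111 → 0  (bit 7 = 0)
position 4: 110 → 1  (bit 6 = 1)
position 5: 101 → 0  (bit 5 = 0)
position 0: 100 → 0  (bit 4 = 0)
position 3: 011 → 1  (bit 3 = 1)
position 6: 010 → 1  (bit 2 = 1)
position 2: 001 → 0  (bit 1 = 0)
position 1: 000 → 0  (bit 0 = 0)
bits b7..b0 = 01001100 = 76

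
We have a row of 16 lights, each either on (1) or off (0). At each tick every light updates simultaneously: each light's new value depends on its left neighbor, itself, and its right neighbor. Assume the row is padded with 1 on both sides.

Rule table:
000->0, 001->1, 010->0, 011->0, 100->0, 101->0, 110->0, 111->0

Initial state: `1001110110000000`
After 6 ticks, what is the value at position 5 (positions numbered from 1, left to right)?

0

0010000000000001
0100000000000010
0000000000000100
0000000000001001
0000000000010010
0000000000100100
position 5 holds 0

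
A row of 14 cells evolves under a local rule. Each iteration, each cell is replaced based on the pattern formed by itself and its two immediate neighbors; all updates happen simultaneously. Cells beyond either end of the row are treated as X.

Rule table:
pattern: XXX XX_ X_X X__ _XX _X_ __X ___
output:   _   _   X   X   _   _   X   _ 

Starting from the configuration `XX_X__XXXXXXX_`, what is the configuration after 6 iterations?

iteration 1: __X_XX_______X
iteration 2: XX_X__X_____X_
iteration 3: __X_XX_X___X_X
iteration 4: XX_X__X_X_X_X_
iteration 5: __X_XX_X_X_X_X
iteration 6: XX_X__X_X_X_X_

XX_X__X_X_X_X_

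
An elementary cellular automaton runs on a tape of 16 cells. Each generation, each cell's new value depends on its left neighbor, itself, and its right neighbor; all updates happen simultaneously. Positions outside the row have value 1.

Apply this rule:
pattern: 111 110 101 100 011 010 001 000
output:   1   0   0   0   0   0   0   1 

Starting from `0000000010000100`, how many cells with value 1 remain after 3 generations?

0111111000110000
0011110010000110
0001100000110000
count of 1: 4

4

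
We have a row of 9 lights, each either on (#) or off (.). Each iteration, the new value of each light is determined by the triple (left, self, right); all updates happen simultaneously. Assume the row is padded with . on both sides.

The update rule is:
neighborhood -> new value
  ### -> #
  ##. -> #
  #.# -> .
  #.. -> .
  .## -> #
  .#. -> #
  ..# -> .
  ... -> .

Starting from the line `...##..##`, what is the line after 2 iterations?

iteration 1: ...##..##  (fixed point — unchanged through iteration 2)

...##..##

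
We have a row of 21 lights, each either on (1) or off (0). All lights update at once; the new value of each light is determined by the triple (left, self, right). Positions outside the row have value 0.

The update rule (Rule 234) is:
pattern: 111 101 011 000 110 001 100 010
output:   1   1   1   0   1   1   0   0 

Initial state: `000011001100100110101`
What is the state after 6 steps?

111111111111111111100

000111011101001111010
001111111110011111100
011111111110111111100
111111111111111111100
111111111111111111100  (fixed point — unchanged through step 6)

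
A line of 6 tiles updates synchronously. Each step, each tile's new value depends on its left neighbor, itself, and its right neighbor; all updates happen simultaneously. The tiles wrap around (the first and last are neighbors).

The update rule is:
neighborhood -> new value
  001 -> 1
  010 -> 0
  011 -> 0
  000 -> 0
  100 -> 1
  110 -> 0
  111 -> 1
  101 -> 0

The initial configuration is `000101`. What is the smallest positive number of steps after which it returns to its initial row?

step 1: 101000
step 2: 000101

2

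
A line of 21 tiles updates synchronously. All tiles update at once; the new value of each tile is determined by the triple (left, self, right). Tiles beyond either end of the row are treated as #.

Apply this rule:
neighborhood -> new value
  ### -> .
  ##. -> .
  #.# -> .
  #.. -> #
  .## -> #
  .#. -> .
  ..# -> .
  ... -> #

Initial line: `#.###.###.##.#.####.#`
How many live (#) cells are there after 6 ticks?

..#...#...#....#....#
#..##..##..###..###.#
.#.#.#.#.#.#..#.#...#
............#....##.#
###########..###.#..#
...........#.#....#.#
count of #: 4

4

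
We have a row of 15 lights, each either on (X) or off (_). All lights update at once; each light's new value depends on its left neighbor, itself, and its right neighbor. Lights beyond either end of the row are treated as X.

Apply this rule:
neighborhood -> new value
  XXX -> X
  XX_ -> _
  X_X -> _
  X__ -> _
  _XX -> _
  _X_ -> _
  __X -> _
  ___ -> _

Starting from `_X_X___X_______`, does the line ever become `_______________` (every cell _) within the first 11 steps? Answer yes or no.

_______________
all cells are _ at step 1

yes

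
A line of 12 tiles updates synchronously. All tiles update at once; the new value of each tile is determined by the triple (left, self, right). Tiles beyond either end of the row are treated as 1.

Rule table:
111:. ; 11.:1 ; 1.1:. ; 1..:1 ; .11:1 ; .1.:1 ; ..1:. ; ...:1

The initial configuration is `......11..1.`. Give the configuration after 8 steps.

11111.111.1.
....1.1.1.1.
111.1.1.1.1.
..1.1.1.1.1.
1.1.1.1.1.1.
1.1.1.1.1.1.  (fixed point — unchanged through step 8)

1.1.1.1.1.1.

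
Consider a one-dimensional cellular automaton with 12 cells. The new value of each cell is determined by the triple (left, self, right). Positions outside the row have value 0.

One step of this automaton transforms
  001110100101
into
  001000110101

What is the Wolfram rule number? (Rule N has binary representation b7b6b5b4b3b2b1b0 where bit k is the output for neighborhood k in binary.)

position 3: 111 → 0  (bit 7 = 0)
position 4: 110 → 0  (bit 6 = 0)
position 5: 101 → 0  (bit 5 = 0)
position 7: 100 → 1  (bit 4 = 1)
position 2: 011 → 1  (bit 3 = 1)
position 6: 010 → 1  (bit 2 = 1)
position 1: 001 → 0  (bit 1 = 0)
position 0: 000 → 0  (bit 0 = 0)
bits b7..b0 = 00011100 = 28

28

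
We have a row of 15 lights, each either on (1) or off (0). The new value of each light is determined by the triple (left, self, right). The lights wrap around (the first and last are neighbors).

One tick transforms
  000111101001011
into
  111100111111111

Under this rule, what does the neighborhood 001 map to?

At position 2 the neighborhood is 001; the next row has 1 there.

1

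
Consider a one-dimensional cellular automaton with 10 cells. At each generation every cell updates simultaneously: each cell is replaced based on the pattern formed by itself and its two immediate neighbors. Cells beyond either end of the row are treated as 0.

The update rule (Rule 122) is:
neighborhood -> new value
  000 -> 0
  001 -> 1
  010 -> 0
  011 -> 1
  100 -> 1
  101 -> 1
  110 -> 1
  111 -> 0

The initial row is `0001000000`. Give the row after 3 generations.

1010101000

0010100000
0101010000
1010101000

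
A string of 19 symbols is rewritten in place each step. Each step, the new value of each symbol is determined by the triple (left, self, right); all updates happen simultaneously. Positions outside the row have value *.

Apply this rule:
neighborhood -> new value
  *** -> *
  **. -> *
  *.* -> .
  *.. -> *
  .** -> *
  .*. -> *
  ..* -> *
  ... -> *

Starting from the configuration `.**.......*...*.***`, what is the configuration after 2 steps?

.**************.***
.**************.***

.**************.***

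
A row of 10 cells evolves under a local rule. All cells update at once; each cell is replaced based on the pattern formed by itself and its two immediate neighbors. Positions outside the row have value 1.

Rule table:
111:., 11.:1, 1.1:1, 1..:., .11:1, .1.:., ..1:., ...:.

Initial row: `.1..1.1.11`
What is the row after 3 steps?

1.....1...

1....1.11.
1.....1111
1.....1...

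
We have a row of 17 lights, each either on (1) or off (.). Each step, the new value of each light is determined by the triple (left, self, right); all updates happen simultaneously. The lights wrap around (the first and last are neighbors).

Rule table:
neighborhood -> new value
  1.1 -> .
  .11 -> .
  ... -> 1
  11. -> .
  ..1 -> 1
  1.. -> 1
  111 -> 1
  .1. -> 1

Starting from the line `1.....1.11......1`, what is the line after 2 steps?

.111111...111111.
1.1111.111.1111.1

1.1111.111.1111.1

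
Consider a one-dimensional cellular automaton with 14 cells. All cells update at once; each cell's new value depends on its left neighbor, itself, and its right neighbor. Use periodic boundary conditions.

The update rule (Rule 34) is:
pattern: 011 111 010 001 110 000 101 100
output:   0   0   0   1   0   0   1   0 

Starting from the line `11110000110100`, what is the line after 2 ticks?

00000010010010

tick 1: 00000001001001
tick 2: 00000010010010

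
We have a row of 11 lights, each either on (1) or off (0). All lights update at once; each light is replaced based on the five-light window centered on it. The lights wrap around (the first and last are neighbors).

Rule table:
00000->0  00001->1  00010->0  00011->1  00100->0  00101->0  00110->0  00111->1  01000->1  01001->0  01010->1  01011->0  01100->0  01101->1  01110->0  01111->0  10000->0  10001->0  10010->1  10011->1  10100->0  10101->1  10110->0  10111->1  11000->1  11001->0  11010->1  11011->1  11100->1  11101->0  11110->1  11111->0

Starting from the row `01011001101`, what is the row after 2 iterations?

11101000100

iteration 1: 11000010111
iteration 2: 11101000100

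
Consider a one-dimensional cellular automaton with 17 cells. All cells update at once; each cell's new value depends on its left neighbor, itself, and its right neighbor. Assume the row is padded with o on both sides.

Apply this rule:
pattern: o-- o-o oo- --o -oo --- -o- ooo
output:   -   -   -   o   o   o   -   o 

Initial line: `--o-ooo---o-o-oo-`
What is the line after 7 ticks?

-ooo--ooo--oooooo

-o--oo--oo----o--
---oo--oo--ooo--o
-ooo--oo--ooo--oo
-oo--oo--ooo--ooo
-o--oo--ooo--oooo
---oo--ooo--ooooo
-ooo--ooo--oooooo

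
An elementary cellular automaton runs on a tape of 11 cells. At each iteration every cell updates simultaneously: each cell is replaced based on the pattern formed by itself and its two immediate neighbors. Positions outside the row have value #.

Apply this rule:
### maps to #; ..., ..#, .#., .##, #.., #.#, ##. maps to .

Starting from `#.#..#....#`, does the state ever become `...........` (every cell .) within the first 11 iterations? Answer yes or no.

yes

...........
all cells are . at iteration 1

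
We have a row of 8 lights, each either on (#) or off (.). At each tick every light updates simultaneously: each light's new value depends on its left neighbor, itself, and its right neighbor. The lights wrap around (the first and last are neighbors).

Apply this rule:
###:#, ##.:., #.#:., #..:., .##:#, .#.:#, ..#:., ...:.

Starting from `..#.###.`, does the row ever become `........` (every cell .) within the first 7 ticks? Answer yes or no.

..#.##..
..#.#...
..#.#...  (fixed point — unchanged through tick 7)
tick 7 is ..#.#..., still not uniform .

no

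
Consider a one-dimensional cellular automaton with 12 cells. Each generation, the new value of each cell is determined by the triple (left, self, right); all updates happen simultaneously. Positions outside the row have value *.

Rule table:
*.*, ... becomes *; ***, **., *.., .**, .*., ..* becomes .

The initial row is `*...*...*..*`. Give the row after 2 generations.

..*...*.....
....*...***.

....*...***.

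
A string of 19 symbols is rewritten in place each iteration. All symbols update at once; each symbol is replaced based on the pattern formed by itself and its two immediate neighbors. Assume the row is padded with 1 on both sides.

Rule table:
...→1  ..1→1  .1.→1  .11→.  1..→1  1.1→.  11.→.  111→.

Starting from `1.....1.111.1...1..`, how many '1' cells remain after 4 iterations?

5

.111111.....1111111
.......11111.......
1111111.....1111111
.......11111.......
count of 1: 5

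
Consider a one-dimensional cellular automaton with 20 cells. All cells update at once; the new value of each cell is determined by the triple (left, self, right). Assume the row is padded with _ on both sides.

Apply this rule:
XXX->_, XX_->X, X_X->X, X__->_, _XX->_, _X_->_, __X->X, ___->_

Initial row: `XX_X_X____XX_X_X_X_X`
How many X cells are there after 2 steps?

9

_XX_X____X_XX_X_X_X_
X_XX____X_X_XX_X_X__
count of X: 9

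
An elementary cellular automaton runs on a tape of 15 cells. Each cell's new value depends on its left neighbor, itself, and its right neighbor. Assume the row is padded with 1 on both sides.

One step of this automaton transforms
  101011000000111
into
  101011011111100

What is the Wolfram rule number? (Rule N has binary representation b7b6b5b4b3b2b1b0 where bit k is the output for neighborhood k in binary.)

position 13: 111 → 0  (bit 7 = 0)
position 0: 110 → 1  (bit 6 = 1)
position 1: 101 → 0  (bit 5 = 0)
position 6: 100 → 0  (bit 4 = 0)
position 4: 011 → 1  (bit 3 = 1)
position 2: 010 → 1  (bit 2 = 1)
position 11: 001 → 1  (bit 1 = 1)
position 7: 000 → 1  (bit 0 = 1)
bits b7..b0 = 01001111 = 79

79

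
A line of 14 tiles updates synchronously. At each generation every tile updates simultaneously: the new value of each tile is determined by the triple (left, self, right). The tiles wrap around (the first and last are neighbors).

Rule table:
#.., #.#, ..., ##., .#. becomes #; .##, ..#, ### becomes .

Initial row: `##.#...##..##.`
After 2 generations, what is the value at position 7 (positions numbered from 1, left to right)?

.#####..##..##
#....##..##..#
position 7 holds #

#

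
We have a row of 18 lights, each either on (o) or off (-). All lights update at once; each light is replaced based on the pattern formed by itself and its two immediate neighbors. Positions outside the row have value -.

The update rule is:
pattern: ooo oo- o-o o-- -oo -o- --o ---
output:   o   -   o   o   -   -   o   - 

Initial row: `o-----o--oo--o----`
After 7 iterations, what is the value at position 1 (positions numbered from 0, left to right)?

iteration 1: -o---o-oo--oo-o---
iteration 2: o-o-o-o--oo--o-o--
iteration 3: -o-o-o-oo--oo-o-o-
iteration 4: o-o-o-o--oo--o-o-o
iteration 5: -o-o-o-oo--oo-o-o-  (repeats iteration 3; period 2)
iteration 7: -o-o-o-oo--oo-o-o-
position 1 holds o

o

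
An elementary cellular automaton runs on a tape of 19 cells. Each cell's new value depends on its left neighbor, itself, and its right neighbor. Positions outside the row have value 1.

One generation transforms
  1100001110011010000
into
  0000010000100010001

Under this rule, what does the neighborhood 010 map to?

At position 14 the neighborhood is 010; the next row has 1 there.

1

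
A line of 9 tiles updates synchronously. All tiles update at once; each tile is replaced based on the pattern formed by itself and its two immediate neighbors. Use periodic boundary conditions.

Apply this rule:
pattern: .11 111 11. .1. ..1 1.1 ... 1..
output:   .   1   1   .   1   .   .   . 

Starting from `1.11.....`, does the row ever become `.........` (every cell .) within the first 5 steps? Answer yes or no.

no

step 1: ...1....1
step 2: ..1....1.
step 3: .1....1..
step 4: 1....1...
step 5: ....1...1
step 5 is ....1...1, still not uniform .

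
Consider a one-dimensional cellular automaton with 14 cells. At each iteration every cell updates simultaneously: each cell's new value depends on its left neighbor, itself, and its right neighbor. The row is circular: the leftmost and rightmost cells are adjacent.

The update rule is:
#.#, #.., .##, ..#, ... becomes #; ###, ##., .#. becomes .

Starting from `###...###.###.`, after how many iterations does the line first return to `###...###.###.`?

28

#..####..##..#
.###...###.###
##..####..##..
#.###...###.##
.##..####..##.
##.###...###.#
..##..####..##
###.###...###.
#..##..####..#
.###.###...###
##..##..####..
#.###.###...##
.##..##..####.
##.###.###...#
..##..##..####
###.###.###...
#..##..##..###
.###.###.###..
##..##..##..##
..###.###.###.
###..##..##..#
...###.###.###
####..##..##..
#...###.###.##
.####..##..##.
##...###.###.#
..####..##..##
###...###.###.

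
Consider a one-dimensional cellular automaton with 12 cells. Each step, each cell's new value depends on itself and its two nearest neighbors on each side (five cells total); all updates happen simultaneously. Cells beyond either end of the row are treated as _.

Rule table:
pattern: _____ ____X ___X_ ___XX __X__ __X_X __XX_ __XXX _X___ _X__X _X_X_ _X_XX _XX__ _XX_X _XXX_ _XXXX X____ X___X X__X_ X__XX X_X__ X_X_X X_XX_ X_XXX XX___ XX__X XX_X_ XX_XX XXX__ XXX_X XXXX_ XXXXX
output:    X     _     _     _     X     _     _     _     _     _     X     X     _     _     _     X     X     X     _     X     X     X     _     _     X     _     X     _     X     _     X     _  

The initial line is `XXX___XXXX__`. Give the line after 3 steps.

__XXX__XXXXX
____X_X_X_XX
XX___XXXXX__

XX___XXXXX__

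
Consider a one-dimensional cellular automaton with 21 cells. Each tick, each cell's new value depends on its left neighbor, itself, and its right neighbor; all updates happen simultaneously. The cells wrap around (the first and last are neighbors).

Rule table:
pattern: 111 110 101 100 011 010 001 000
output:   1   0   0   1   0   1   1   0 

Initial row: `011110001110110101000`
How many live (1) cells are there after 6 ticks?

101101010100000101100
100001010110001100011
010011010001010010101
011100011011011110101
001010100000001100101
111010110000010011101
count of 1: 11

11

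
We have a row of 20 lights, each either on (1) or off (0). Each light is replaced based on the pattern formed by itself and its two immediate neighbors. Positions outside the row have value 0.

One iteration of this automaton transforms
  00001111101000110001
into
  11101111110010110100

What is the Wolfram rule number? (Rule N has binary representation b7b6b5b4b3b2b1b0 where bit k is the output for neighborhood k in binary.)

position 5: 111 → 1  (bit 7 = 1)
position 8: 110 → 1  (bit 6 = 1)
position 9: 101 → 1  (bit 5 = 1)
position 11: 100 → 0  (bit 4 = 0)
position 4: 011 → 1  (bit 3 = 1)
position 10: 010 → 0  (bit 2 = 0)
position 3: 001 → 0  (bit 1 = 0)
position 0: 000 → 1  (bit 0 = 1)
bits b7..b0 = 11101001 = 233

233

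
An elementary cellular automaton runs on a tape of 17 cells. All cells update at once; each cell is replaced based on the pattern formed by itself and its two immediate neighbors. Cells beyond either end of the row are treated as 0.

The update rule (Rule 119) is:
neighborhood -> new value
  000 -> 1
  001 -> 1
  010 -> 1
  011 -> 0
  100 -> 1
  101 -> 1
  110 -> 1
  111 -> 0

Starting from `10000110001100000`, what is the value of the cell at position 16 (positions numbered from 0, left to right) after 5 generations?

1

11111011110111111
00001100011000001
11110111101111111
00011000110000001
11101111011111111
position 16 holds 1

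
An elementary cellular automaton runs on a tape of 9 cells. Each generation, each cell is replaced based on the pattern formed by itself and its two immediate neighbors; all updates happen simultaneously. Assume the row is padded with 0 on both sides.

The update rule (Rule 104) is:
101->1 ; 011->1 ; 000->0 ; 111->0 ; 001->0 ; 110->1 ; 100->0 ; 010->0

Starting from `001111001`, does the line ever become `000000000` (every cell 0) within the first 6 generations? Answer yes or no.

001001000
000000000
all cells are 0 at generation 2

yes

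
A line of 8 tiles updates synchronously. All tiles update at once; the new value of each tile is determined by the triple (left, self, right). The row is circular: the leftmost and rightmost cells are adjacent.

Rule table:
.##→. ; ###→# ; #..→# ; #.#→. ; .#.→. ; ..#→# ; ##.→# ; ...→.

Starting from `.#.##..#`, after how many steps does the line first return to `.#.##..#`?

8

....###.
...#.###
#.#...##
#..#.#.#
###.....
.###...#
..###.#.
.#.##..#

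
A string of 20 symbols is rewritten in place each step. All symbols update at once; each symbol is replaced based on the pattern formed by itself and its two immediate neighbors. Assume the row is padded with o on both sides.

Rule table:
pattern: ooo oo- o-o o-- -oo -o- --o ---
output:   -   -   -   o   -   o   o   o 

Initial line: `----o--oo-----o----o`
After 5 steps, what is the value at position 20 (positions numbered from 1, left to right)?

o

ooooooo--oooooooooo-
-------oo-----------
ooooooo--ooooooooooo
-------oo-----------  (repeats step 2; period 2)
step 5: ooooooo--ooooooooooo
position 20 holds o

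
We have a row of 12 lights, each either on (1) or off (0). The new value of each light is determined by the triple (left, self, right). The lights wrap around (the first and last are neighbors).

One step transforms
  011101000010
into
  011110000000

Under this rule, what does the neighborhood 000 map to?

At position 7 the neighborhood is 000; the next row has 0 there.

0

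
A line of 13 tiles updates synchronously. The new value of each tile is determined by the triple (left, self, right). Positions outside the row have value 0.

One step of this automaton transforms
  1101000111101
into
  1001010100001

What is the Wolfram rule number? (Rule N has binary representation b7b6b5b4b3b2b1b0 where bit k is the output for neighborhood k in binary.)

13

position 8: 111 → 0  (bit 7 = 0)
position 1: 110 → 0  (bit 6 = 0)
position 2: 101 → 0  (bit 5 = 0)
position 4: 100 → 0  (bit 4 = 0)
position 0: 011 → 1  (bit 3 = 1)
position 3: 010 → 1  (bit 2 = 1)
position 6: 001 → 0  (bit 1 = 0)
position 5: 000 → 1  (bit 0 = 1)
bits b7..b0 = 00001101 = 13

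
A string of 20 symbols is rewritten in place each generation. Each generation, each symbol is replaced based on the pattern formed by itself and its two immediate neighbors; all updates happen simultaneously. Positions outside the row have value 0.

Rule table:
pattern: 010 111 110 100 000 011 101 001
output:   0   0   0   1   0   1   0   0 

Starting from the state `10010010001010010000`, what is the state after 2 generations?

00100100100000100100

generation 1: 01001001000001001000
generation 2: 00100100100000100100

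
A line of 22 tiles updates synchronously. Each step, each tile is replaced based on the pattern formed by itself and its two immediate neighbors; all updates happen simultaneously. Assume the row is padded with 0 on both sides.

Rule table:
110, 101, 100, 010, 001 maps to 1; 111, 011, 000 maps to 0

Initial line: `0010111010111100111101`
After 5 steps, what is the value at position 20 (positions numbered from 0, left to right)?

step 1: 0111001111000111000111
step 2: 1001110001101001101001
step 3: 1110011010111110111111
step 4: 0011101111000011000001
step 5: 0100110001100101100011
position 20 holds 1

1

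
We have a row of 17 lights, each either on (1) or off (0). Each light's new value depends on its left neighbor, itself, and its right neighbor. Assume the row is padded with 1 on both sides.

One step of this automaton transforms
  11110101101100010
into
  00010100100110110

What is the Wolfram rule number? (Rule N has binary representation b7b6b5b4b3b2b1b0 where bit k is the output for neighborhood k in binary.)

86

position 0: 111 → 0  (bit 7 = 0)
position 3: 110 → 1  (bit 6 = 1)
position 4: 101 → 0  (bit 5 = 0)
position 12: 100 → 1  (bit 4 = 1)
position 7: 011 → 0  (bit 3 = 0)
position 5: 010 → 1  (bit 2 = 1)
position 14: 001 → 1  (bit 1 = 1)
position 13: 000 → 0  (bit 0 = 0)
bits b7..b0 = 01010110 = 86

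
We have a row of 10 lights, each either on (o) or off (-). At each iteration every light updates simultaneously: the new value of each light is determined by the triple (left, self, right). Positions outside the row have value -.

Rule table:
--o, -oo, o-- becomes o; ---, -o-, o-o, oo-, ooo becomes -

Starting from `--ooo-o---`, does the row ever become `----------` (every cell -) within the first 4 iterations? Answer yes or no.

no

iteration 1: -oo----o--
iteration 2: oo-o--o-o-
iteration 3: o---oo---o
iteration 4: -o-oo-o-o-
iteration 4 is -o-oo-o-o-, still not uniform -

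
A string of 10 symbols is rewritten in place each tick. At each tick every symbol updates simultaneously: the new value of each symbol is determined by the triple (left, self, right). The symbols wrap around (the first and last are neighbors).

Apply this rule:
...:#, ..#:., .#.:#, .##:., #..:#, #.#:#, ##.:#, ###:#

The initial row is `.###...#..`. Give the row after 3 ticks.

tick 1: ..####.###
tick 2: #..####.##
tick 3: ##..####.#

##..####.#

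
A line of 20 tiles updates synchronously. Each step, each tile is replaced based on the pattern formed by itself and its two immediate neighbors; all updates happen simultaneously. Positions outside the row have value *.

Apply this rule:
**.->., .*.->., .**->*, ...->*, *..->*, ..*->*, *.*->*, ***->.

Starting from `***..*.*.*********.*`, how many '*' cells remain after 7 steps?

step 1: ...**.*.**........**
step 2: ****.*.**.*********.
step 3: ....*.**.**........*
step 4: ****.**.**.*********
step 5: ....**.**.**........
step 6: *****.**.**.********
step 7: .....**.**.**.......
count of *: 6

6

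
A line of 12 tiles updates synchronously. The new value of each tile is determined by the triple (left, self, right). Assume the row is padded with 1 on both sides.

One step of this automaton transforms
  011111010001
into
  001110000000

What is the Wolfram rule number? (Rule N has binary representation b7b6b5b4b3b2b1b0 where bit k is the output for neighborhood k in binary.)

position 2: 111 → 1  (bit 7 = 1)
position 5: 110 → 0  (bit 6 = 0)
position 0: 101 → 0  (bit 5 = 0)
position 8: 100 → 0  (bit 4 = 0)
position 1: 011 → 0  (bit 3 = 0)
position 7: 010 → 0  (bit 2 = 0)
position 10: 001 → 0  (bit 1 = 0)
position 9: 000 → 0  (bit 0 = 0)
bits b7..b0 = 10000000 = 128

128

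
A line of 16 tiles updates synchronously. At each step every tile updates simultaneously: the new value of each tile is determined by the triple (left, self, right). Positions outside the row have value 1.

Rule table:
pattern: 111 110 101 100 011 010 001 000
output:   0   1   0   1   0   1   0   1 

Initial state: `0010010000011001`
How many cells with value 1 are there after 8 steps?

7

1011011111001100
1001000001100110
1101111100110010
0100000110011010
0111110011001010
0000011001101010
1111001100101010
0001100110101010
count of 1: 7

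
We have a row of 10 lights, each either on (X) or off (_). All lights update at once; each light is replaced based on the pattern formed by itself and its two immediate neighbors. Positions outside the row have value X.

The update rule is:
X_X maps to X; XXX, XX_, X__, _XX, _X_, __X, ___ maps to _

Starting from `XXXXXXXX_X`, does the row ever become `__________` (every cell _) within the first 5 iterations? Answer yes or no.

________X_
_________X
__________
all cells are _ at iteration 3

yes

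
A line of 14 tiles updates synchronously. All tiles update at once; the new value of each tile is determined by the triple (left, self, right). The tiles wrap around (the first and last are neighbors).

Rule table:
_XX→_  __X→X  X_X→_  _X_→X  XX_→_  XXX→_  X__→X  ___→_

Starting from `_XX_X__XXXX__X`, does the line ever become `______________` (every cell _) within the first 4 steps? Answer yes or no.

yes

step 1: ____XXX____XXX
step 2: X__X___X__X___
step 3: XXXXX_XXXXXX_X
step 4: ______________
all cells are _ at step 4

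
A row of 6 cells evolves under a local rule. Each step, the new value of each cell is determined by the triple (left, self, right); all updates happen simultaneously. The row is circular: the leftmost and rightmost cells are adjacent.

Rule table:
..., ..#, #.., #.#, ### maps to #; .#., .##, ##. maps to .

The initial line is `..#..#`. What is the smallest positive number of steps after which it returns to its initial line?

step 1: ##.##.
step 2: ..#..#

2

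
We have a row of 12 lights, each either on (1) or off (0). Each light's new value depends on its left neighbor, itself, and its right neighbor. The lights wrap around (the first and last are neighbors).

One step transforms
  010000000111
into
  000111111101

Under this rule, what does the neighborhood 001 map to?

At position 8 the neighborhood is 001; the next row has 1 there.

1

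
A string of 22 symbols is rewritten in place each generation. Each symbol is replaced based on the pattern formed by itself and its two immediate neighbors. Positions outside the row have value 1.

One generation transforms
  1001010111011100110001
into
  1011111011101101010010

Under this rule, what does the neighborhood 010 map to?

1

At position 3 the neighborhood is 010; the next row has 1 there.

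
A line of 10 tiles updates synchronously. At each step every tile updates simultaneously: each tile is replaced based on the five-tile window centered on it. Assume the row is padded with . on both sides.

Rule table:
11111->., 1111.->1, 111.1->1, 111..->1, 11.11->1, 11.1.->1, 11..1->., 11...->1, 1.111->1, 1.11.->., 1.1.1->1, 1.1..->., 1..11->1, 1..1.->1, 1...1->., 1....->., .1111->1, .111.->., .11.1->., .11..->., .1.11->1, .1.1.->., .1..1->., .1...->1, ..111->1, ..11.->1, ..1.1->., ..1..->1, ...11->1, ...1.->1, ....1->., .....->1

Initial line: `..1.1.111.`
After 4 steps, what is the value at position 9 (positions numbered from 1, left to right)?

.1..111.11
11.11.11..
1.1..1..1.
....11.111
position 9 holds 1

1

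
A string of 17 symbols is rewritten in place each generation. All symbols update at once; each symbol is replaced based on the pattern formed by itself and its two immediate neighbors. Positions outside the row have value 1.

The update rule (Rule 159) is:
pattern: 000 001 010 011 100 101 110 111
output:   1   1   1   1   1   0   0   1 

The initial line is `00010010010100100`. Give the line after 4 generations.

11111110011111111

11111111110111111
11111111100111111
11111111011111111
11111110011111111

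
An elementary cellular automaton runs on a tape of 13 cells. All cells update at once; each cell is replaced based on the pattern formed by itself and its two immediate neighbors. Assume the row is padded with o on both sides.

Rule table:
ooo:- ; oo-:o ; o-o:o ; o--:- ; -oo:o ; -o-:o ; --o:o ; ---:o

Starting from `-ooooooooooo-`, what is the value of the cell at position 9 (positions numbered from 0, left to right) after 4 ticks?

o

oo---------oo
-o-ooooooooo-
oooo-------oo
---o-ooooooo-
position 9 holds o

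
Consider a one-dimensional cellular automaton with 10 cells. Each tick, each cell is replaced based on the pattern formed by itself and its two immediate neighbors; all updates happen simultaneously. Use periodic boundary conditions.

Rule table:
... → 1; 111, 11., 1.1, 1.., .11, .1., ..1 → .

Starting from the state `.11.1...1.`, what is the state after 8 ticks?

11111...11

......1...
11111...11
......1...  (repeats tick 1; period 2)
tick 8: 11111...11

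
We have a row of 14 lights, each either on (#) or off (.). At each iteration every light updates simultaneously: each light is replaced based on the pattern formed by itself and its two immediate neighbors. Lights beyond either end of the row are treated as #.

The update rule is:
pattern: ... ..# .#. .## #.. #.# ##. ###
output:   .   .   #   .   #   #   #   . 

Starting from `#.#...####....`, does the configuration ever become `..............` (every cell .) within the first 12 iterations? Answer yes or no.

no

####.....##...
...##.....##..
#...##.....##.
##...##.....##
.##...##......
#.##...##.....
##.##...##....
.##.##...##...
#.##.##...##..
##.##.##...##.
.##.##.##...##
#.##.##.##....
iteration 12 is #.##.##.##...., still not uniform .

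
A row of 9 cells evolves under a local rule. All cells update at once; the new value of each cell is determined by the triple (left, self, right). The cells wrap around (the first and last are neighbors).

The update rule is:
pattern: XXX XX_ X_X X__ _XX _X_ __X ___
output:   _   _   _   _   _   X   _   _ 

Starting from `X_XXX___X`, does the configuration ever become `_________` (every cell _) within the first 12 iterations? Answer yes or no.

_________
all cells are _ at iteration 1

yes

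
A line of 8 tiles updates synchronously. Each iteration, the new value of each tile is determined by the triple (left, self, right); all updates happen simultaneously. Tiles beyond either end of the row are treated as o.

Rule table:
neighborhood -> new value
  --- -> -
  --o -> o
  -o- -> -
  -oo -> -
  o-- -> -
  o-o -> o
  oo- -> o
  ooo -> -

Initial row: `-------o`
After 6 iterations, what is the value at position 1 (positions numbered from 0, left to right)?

iteration 1: ------o-
iteration 2: -----o-o
iteration 3: ----o-o-
iteration 4: ---o-o-o
iteration 5: --o-o-o-
iteration 6: -o-o-o-o
position 1 holds o

o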